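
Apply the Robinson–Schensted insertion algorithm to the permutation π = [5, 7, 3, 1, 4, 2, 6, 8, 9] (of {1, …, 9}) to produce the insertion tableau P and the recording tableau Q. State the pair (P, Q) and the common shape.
P = [1, 2, 6, 8, 9] / [3, 4] / [5, 7];  Q = [1, 2, 7, 8, 9] / [3, 5] / [4, 6];  common shape = (5, 2, 2)

Row-insert the values π_1, π_2, … into P one at a time, bumping the leftmost entry strictly greater than the inserted value down to the next row. The recording tableau Q records, in position (i, j), the step at which that cell was added to P.
  Insert 5 (step 1): P = [5];  Q = [1]
  Insert 7 (step 2): P = [5, 7];  Q = [1, 2]
  Insert 3 (step 3): P = [3, 7] / [5];  Q = [1, 2] / [3]
  Insert 1 (step 4): P = [1, 7] / [3] / [5];  Q = [1, 2] / [3] / [4]
  Insert 4 (step 5): P = [1, 4] / [3, 7] / [5];  Q = [1, 2] / [3, 5] / [4]
  Insert 2 (step 6): P = [1, 2] / [3, 4] / [5, 7];  Q = [1, 2] / [3, 5] / [4, 6]
  Insert 6 (step 7): P = [1, 2, 6] / [3, 4] / [5, 7];  Q = [1, 2, 7] / [3, 5] / [4, 6]
  Insert 8 (step 8): P = [1, 2, 6, 8] / [3, 4] / [5, 7];  Q = [1, 2, 7, 8] / [3, 5] / [4, 6]
  Insert 9 (step 9): P = [1, 2, 6, 8, 9] / [3, 4] / [5, 7];  Q = [1, 2, 7, 8, 9] / [3, 5] / [4, 6]
Final shape: (5, 2, 2).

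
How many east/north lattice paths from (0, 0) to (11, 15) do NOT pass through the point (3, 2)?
Number of paths = 5691260

Total paths from (0, 0) to (11, 15): C(26, 11) = 7726160. Paths through (3, 2): (paths (0, 0) → (3, 2)) × (paths (3, 2) → (11, 15)) = C(5, 3) · C(21, 8) = 10 · 203490 = 2034900. Avoidance count = 7726160 − 2034900 = 5691260.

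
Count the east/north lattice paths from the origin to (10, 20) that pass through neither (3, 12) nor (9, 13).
Number of paths = 23163210

Inclusion–exclusion. Total paths: C(30, 10) = 30045015. Through P₁: C(15, 3)·C(15, 7) = 2927925. Through P₂: C(22, 9)·C(8, 1) = 3979360. Since P₁ is strictly southwest of P₂, a monotone path through both must visit P₁ then P₂; paths through both = C(15, 3)·C(7, 6)·C(8, 1) = 25480. Avoid both = 30045015 − 2927925 − 3979360 + 25480 = 23163210.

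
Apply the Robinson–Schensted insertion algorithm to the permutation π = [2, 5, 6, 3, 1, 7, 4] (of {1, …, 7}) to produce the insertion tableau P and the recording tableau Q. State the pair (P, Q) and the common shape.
P = [1, 3, 4, 7] / [2, 6] / [5];  Q = [1, 2, 3, 6] / [4, 7] / [5];  common shape = (4, 2, 1)

Row-insert the values π_1, π_2, … into P one at a time, bumping the leftmost entry strictly greater than the inserted value down to the next row. The recording tableau Q records, in position (i, j), the step at which that cell was added to P.
  Insert 2 (step 1): P = [2];  Q = [1]
  Insert 5 (step 2): P = [2, 5];  Q = [1, 2]
  Insert 6 (step 3): P = [2, 5, 6];  Q = [1, 2, 3]
  Insert 3 (step 4): P = [2, 3, 6] / [5];  Q = [1, 2, 3] / [4]
  Insert 1 (step 5): P = [1, 3, 6] / [2] / [5];  Q = [1, 2, 3] / [4] / [5]
  Insert 7 (step 6): P = [1, 3, 6, 7] / [2] / [5];  Q = [1, 2, 3, 6] / [4] / [5]
  Insert 4 (step 7): P = [1, 3, 4, 7] / [2, 6] / [5];  Q = [1, 2, 3, 6] / [4, 7] / [5]
Final shape: (4, 2, 1).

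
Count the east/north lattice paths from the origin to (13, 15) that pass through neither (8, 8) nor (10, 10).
Number of paths = 21227104

Inclusion–exclusion. Total paths: C(28, 13) = 37442160. Through P₁: C(16, 8)·C(12, 5) = 10193040. Through P₂: C(20, 10)·C(8, 3) = 10346336. Since P₁ is strictly southwest of P₂, a monotone path through both must visit P₁ then P₂; paths through both = C(16, 8)·C(4, 2)·C(8, 3) = 4324320. Avoid both = 37442160 − 10193040 − 10346336 + 4324320 = 21227104.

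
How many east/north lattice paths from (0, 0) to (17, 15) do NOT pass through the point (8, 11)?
Number of paths = 511681590

Total paths from (0, 0) to (17, 15): C(32, 17) = 565722720. Paths through (8, 11): (paths (0, 0) → (8, 11)) × (paths (8, 11) → (17, 15)) = C(19, 8) · C(13, 9) = 75582 · 715 = 54041130. Avoidance count = 565722720 − 54041130 = 511681590.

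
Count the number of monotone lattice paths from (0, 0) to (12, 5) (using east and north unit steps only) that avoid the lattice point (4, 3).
Number of paths = 4613

Total paths from (0, 0) to (12, 5): C(17, 12) = 6188. Paths through (4, 3): (paths (0, 0) → (4, 3)) × (paths (4, 3) → (12, 5)) = C(7, 4) · C(10, 8) = 35 · 45 = 1575. Avoidance count = 6188 − 1575 = 4613.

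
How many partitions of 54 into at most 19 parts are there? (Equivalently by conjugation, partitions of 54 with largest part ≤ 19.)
p(54, parts ≤ 19) = 320620

Use the recurrence p(n, m) = p(n, m−1) + p(n−m, m): either the largest part is < m (count p(n, m−1)) or the largest part is exactly m (remove one copy of m, count p(n−m, m)). With p(0, ·) = 1 this gives p(54, parts ≤ 19) = 320620. (By conjugating Young diagrams, this also counts partitions of 54 into at most 19 parts.)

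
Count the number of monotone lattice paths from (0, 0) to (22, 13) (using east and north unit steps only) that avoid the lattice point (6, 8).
Number of paths = 1415229753

Total paths from (0, 0) to (22, 13): C(35, 22) = 1476337800. Paths through (6, 8): (paths (0, 0) → (6, 8)) × (paths (6, 8) → (22, 13)) = C(14, 6) · C(21, 16) = 3003 · 20349 = 61108047. Avoidance count = 1476337800 − 61108047 = 1415229753.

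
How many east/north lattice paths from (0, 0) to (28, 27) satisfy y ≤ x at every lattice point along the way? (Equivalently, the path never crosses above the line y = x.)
Number of paths = 263747951750360

By the reflection principle (André's argument), the number of monotone paths to (28, 27) with n ≤ m that never go above y = x is C(55, 28) − C(55, 29) = 3824345300380220 − 3560597348629860 = 263747951750360.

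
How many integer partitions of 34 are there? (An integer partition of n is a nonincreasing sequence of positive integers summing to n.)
p(34) = 12310

Compute p(n) via the recurrence p(n, m) = p(n, m−1) + p(n−m, m), where p(n, m) counts partitions of n with all parts ≤ m and p(n) = p(n, n). The base cases are p(0, m) = 1 and p(n, 0) = 0 for n > 0. Filling the table yields p(34) = 12310. (Euler's pentagonal recurrence is an alternative.)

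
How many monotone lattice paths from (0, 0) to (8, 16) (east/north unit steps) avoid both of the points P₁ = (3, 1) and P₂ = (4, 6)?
Number of paths = 487269

Inclusion–exclusion. Total paths: C(24, 8) = 735471. Through P₁: C(4, 3)·C(20, 5) = 62016. Through P₂: C(10, 4)·C(14, 4) = 210210. Since P₁ is strictly southwest of P₂, a monotone path through both must visit P₁ then P₂; paths through both = C(4, 3)·C(6, 1)·C(14, 4) = 24024. Avoid both = 735471 − 62016 − 210210 + 24024 = 487269.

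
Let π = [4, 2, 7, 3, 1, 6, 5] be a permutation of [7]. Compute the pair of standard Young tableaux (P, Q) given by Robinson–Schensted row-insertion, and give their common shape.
P = [1, 3, 5] / [2, 6] / [4, 7];  Q = [1, 3, 6] / [2, 4] / [5, 7];  common shape = (3, 2, 2)

Row-insert the values π_1, π_2, … into P one at a time, bumping the leftmost entry strictly greater than the inserted value down to the next row. The recording tableau Q records, in position (i, j), the step at which that cell was added to P.
  Insert 4 (step 1): P = [4];  Q = [1]
  Insert 2 (step 2): P = [2] / [4];  Q = [1] / [2]
  Insert 7 (step 3): P = [2, 7] / [4];  Q = [1, 3] / [2]
  Insert 3 (step 4): P = [2, 3] / [4, 7];  Q = [1, 3] / [2, 4]
  Insert 1 (step 5): P = [1, 3] / [2, 7] / [4];  Q = [1, 3] / [2, 4] / [5]
  Insert 6 (step 6): P = [1, 3, 6] / [2, 7] / [4];  Q = [1, 3, 6] / [2, 4] / [5]
  Insert 5 (step 7): P = [1, 3, 5] / [2, 6] / [4, 7];  Q = [1, 3, 6] / [2, 4] / [5, 7]
Final shape: (3, 2, 2).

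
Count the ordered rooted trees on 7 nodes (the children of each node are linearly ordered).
C_6 = 132

These ordered rooted trees are counted by the Catalan number C_n = (1/(n + 1)) · C(2n, n). For n = 6: C_6 = (1/7) · C(12, 6) = 924/7 = 132.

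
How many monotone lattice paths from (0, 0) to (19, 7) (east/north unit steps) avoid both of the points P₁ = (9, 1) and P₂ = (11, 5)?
Number of paths = 387910

Inclusion–exclusion. Total paths: C(26, 19) = 657800. Through P₁: C(10, 9)·C(16, 10) = 80080. Through P₂: C(16, 11)·C(10, 8) = 196560. Since P₁ is strictly southwest of P₂, a monotone path through both must visit P₁ then P₂; paths through both = C(10, 9)·C(6, 2)·C(10, 8) = 6750. Avoid both = 657800 − 80080 − 196560 + 6750 = 387910.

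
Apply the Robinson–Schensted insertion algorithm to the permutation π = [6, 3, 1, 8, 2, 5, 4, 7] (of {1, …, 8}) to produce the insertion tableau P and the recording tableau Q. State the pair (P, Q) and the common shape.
P = [1, 2, 4, 7] / [3, 5] / [6, 8];  Q = [1, 4, 6, 8] / [2, 5] / [3, 7];  common shape = (4, 2, 2)

Row-insert the values π_1, π_2, … into P one at a time, bumping the leftmost entry strictly greater than the inserted value down to the next row. The recording tableau Q records, in position (i, j), the step at which that cell was added to P.
  Insert 6 (step 1): P = [6];  Q = [1]
  Insert 3 (step 2): P = [3] / [6];  Q = [1] / [2]
  Insert 1 (step 3): P = [1] / [3] / [6];  Q = [1] / [2] / [3]
  Insert 8 (step 4): P = [1, 8] / [3] / [6];  Q = [1, 4] / [2] / [3]
  Insert 2 (step 5): P = [1, 2] / [3, 8] / [6];  Q = [1, 4] / [2, 5] / [3]
  Insert 5 (step 6): P = [1, 2, 5] / [3, 8] / [6];  Q = [1, 4, 6] / [2, 5] / [3]
  Insert 4 (step 7): P = [1, 2, 4] / [3, 5] / [6, 8];  Q = [1, 4, 6] / [2, 5] / [3, 7]
  Insert 7 (step 8): P = [1, 2, 4, 7] / [3, 5] / [6, 8];  Q = [1, 4, 6, 8] / [2, 5] / [3, 7]
Final shape: (4, 2, 2).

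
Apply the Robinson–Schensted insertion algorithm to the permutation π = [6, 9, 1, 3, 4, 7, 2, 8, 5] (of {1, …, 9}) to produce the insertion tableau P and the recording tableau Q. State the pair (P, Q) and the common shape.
P = [1, 2, 4, 5, 8] / [3, 7] / [6, 9];  Q = [1, 2, 5, 6, 8] / [3, 4] / [7, 9];  common shape = (5, 2, 2)

Row-insert the values π_1, π_2, … into P one at a time, bumping the leftmost entry strictly greater than the inserted value down to the next row. The recording tableau Q records, in position (i, j), the step at which that cell was added to P.
  Insert 6 (step 1): P = [6];  Q = [1]
  Insert 9 (step 2): P = [6, 9];  Q = [1, 2]
  Insert 1 (step 3): P = [1, 9] / [6];  Q = [1, 2] / [3]
  Insert 3 (step 4): P = [1, 3] / [6, 9];  Q = [1, 2] / [3, 4]
  Insert 4 (step 5): P = [1, 3, 4] / [6, 9];  Q = [1, 2, 5] / [3, 4]
  Insert 7 (step 6): P = [1, 3, 4, 7] / [6, 9];  Q = [1, 2, 5, 6] / [3, 4]
  Insert 2 (step 7): P = [1, 2, 4, 7] / [3, 9] / [6];  Q = [1, 2, 5, 6] / [3, 4] / [7]
  Insert 8 (step 8): P = [1, 2, 4, 7, 8] / [3, 9] / [6];  Q = [1, 2, 5, 6, 8] / [3, 4] / [7]
  Insert 5 (step 9): P = [1, 2, 4, 5, 8] / [3, 7] / [6, 9];  Q = [1, 2, 5, 6, 8] / [3, 4] / [7, 9]
Final shape: (5, 2, 2).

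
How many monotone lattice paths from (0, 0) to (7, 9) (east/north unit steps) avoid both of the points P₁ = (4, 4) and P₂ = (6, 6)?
Number of paths = 5504

Inclusion–exclusion. Total paths: C(16, 7) = 11440. Through P₁: C(8, 4)·C(8, 3) = 3920. Through P₂: C(12, 6)·C(4, 1) = 3696. Since P₁ is strictly southwest of P₂, a monotone path through both must visit P₁ then P₂; paths through both = C(8, 4)·C(4, 2)·C(4, 1) = 1680. Avoid both = 11440 − 3920 − 3696 + 1680 = 5504.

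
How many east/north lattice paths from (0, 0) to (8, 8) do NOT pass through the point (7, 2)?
Number of paths = 12618

Total paths from (0, 0) to (8, 8): C(16, 8) = 12870. Paths through (7, 2): (paths (0, 0) → (7, 2)) × (paths (7, 2) → (8, 8)) = C(9, 7) · C(7, 1) = 36 · 7 = 252. Avoidance count = 12870 − 252 = 12618.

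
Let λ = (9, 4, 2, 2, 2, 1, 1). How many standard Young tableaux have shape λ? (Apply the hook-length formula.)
# SYT of shape (9, 4, 2, 2, 2, 1, 1) = 271591320

Hook-length formula: f^λ = n! / Π hook(c), product over all cells c of the Young diagram. For λ = (9, 4, 2, 2, 2, 1, 1), n = 21 boxes. Hook lengths by row (left-to-right, top-to-bottom): [15, 12, 8, 7, 5, 4, 3, 2, 1]; [9, 6, 2, 1]; [6, 3]; [5, 2]; [4, 1]; [2]; [1]. Product of hooks = 188116992000. So f^λ = 21! / 188116992000 = 51090942171709440000 / 188116992000 = 271591320.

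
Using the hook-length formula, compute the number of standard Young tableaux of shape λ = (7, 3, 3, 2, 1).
# SYT of shape (7, 3, 3, 2, 1) = 582400

Hook-length formula: f^λ = n! / Π hook(c), product over all cells c of the Young diagram. For λ = (7, 3, 3, 2, 1), n = 16 boxes. Hook lengths by row (left-to-right, top-to-bottom): [11, 9, 7, 4, 3, 2, 1]; [6, 4, 2]; [5, 3, 1]; [3, 1]; [1]. Product of hooks = 35925120. So f^λ = 16! / 35925120 = 20922789888000 / 35925120 = 582400.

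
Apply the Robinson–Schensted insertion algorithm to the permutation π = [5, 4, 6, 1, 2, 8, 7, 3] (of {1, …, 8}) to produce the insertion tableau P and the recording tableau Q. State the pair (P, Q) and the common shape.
P = [1, 2, 3] / [4, 6, 7] / [5, 8];  Q = [1, 3, 6] / [2, 5, 7] / [4, 8];  common shape = (3, 3, 2)

Row-insert the values π_1, π_2, … into P one at a time, bumping the leftmost entry strictly greater than the inserted value down to the next row. The recording tableau Q records, in position (i, j), the step at which that cell was added to P.
  Insert 5 (step 1): P = [5];  Q = [1]
  Insert 4 (step 2): P = [4] / [5];  Q = [1] / [2]
  Insert 6 (step 3): P = [4, 6] / [5];  Q = [1, 3] / [2]
  Insert 1 (step 4): P = [1, 6] / [4] / [5];  Q = [1, 3] / [2] / [4]
  Insert 2 (step 5): P = [1, 2] / [4, 6] / [5];  Q = [1, 3] / [2, 5] / [4]
  Insert 8 (step 6): P = [1, 2, 8] / [4, 6] / [5];  Q = [1, 3, 6] / [2, 5] / [4]
  Insert 7 (step 7): P = [1, 2, 7] / [4, 6, 8] / [5];  Q = [1, 3, 6] / [2, 5, 7] / [4]
  Insert 3 (step 8): P = [1, 2, 3] / [4, 6, 7] / [5, 8];  Q = [1, 3, 6] / [2, 5, 7] / [4, 8]
Final shape: (3, 3, 2).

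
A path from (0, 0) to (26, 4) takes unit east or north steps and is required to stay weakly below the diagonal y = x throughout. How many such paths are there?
Number of paths = 23345

By the reflection principle (André's argument), the number of monotone paths to (26, 4) with n ≤ m that never go above y = x is C(30, 26) − C(30, 27) = 27405 − 4060 = 23345.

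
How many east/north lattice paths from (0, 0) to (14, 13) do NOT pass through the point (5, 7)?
Number of paths = 16094340

Total paths from (0, 0) to (14, 13): C(27, 14) = 20058300. Paths through (5, 7): (paths (0, 0) → (5, 7)) × (paths (5, 7) → (14, 13)) = C(12, 5) · C(15, 9) = 792 · 5005 = 3963960. Avoidance count = 20058300 − 3963960 = 16094340.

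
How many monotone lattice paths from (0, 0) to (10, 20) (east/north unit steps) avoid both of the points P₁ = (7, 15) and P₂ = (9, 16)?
Number of paths = 12837836

Inclusion–exclusion. Total paths: C(30, 10) = 30045015. Through P₁: C(22, 7)·C(8, 3) = 9550464. Through P₂: C(25, 9)·C(5, 1) = 10214875. Since P₁ is strictly southwest of P₂, a monotone path through both must visit P₁ then P₂; paths through both = C(22, 7)·C(3, 2)·C(5, 1) = 2558160. Avoid both = 30045015 − 9550464 − 10214875 + 2558160 = 12837836.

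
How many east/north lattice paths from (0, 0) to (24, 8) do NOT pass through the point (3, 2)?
Number of paths = 7558200

Total paths from (0, 0) to (24, 8): C(32, 24) = 10518300. Paths through (3, 2): (paths (0, 0) → (3, 2)) × (paths (3, 2) → (24, 8)) = C(5, 3) · C(27, 21) = 10 · 296010 = 2960100. Avoidance count = 10518300 − 2960100 = 7558200.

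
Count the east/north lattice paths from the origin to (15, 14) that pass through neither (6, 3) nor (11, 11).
Number of paths = 42543780

Inclusion–exclusion. Total paths: C(29, 15) = 77558760. Through P₁: C(9, 6)·C(20, 9) = 14108640. Through P₂: C(22, 11)·C(7, 4) = 24690120. Since P₁ is strictly southwest of P₂, a monotone path through both must visit P₁ then P₂; paths through both = C(9, 6)·C(13, 5)·C(7, 4) = 3783780. Avoid both = 77558760 − 14108640 − 24690120 + 3783780 = 42543780.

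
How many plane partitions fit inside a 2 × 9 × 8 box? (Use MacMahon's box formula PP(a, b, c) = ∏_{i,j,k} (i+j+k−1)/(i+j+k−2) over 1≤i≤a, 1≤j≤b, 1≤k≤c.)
PP(2, 9, 8) = 118195220

Evaluate the triple product over i = 1..2, j = 1..9, k = 1..8. The factors are (2/1) · (3/2) · (4/3) · (5/4) · (6/5) · (7/6) · (8/7) · (9/8) · … (144 factors total). The numerators and denominators telescope so the product is an integer; carrying out the multiplication exactly gives PP(2, 9, 8) = 118195220.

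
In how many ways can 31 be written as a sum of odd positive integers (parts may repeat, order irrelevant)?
p_odd(31) = 340

Enumerate partitions using only odd parts via the recurrence o(n, m) = o(n, m−2) + o(n−m, m) over odd m, starting from the largest odd part ≤ n. This gives p_odd(31) = 340. (Euler's theorem: equals the count of distinct-part partitions.)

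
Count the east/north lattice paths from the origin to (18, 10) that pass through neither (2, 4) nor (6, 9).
Number of paths = 11963420

Inclusion–exclusion. Total paths: C(28, 18) = 13123110. Through P₁: C(6, 2)·C(22, 16) = 1119195. Through P₂: C(15, 6)·C(13, 12) = 65065. Since P₁ is strictly southwest of P₂, a monotone path through both must visit P₁ then P₂; paths through both = C(6, 2)·C(9, 4)·C(13, 12) = 24570. Avoid both = 13123110 − 1119195 − 65065 + 24570 = 11963420.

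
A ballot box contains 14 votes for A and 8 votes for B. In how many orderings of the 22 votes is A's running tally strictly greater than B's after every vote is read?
Strict-lead orderings = 87210

Total orderings of the 22 votes with 14 for A: C(22, 14) = 319770. By the Bertrand ballot formula (Cycle Lemma / reflection principle), the number of orderings in which A is strictly ahead of B throughout is (p − q)/(p + q) · C(p + q, p) = (14 − 8)/(14 + 8) · 319770 = 87210.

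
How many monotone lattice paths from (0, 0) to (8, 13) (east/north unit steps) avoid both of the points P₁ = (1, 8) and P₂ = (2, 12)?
Number of paths = 196040

Inclusion–exclusion. Total paths: C(21, 8) = 203490. Through P₁: C(9, 1)·C(12, 7) = 7128. Through P₂: C(14, 2)·C(7, 6) = 637. Since P₁ is strictly southwest of P₂, a monotone path through both must visit P₁ then P₂; paths through both = C(9, 1)·C(5, 1)·C(7, 6) = 315. Avoid both = 203490 − 7128 − 637 + 315 = 196040.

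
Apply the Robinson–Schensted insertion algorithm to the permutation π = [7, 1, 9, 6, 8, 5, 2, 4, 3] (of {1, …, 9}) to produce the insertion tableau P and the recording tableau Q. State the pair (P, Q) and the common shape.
P = [1, 2, 3] / [4, 8] / [5, 9] / [6] / [7];  Q = [1, 3, 5] / [2, 4] / [6, 8] / [7] / [9];  common shape = (3, 2, 2, 1, 1)

Row-insert the values π_1, π_2, … into P one at a time, bumping the leftmost entry strictly greater than the inserted value down to the next row. The recording tableau Q records, in position (i, j), the step at which that cell was added to P.
  Insert 7 (step 1): P = [7];  Q = [1]
  Insert 1 (step 2): P = [1] / [7];  Q = [1] / [2]
  Insert 9 (step 3): P = [1, 9] / [7];  Q = [1, 3] / [2]
  Insert 6 (step 4): P = [1, 6] / [7, 9];  Q = [1, 3] / [2, 4]
  Insert 8 (step 5): P = [1, 6, 8] / [7, 9];  Q = [1, 3, 5] / [2, 4]
  Insert 5 (step 6): P = [1, 5, 8] / [6, 9] / [7];  Q = [1, 3, 5] / [2, 4] / [6]
  Insert 2 (step 7): P = [1, 2, 8] / [5, 9] / [6] / [7];  Q = [1, 3, 5] / [2, 4] / [6] / [7]
  Insert 4 (step 8): P = [1, 2, 4] / [5, 8] / [6, 9] / [7];  Q = [1, 3, 5] / [2, 4] / [6, 8] / [7]
  Insert 3 (step 9): P = [1, 2, 3] / [4, 8] / [5, 9] / [6] / [7];  Q = [1, 3, 5] / [2, 4] / [6, 8] / [7] / [9]
Final shape: (3, 2, 2, 1, 1).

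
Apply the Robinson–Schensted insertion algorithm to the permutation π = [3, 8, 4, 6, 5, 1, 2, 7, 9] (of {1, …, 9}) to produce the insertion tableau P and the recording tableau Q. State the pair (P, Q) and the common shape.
P = [1, 2, 5, 7, 9] / [3, 4] / [6] / [8];  Q = [1, 2, 4, 8, 9] / [3, 7] / [5] / [6];  common shape = (5, 2, 1, 1)

Row-insert the values π_1, π_2, … into P one at a time, bumping the leftmost entry strictly greater than the inserted value down to the next row. The recording tableau Q records, in position (i, j), the step at which that cell was added to P.
  Insert 3 (step 1): P = [3];  Q = [1]
  Insert 8 (step 2): P = [3, 8];  Q = [1, 2]
  Insert 4 (step 3): P = [3, 4] / [8];  Q = [1, 2] / [3]
  Insert 6 (step 4): P = [3, 4, 6] / [8];  Q = [1, 2, 4] / [3]
  Insert 5 (step 5): P = [3, 4, 5] / [6] / [8];  Q = [1, 2, 4] / [3] / [5]
  Insert 1 (step 6): P = [1, 4, 5] / [3] / [6] / [8];  Q = [1, 2, 4] / [3] / [5] / [6]
  Insert 2 (step 7): P = [1, 2, 5] / [3, 4] / [6] / [8];  Q = [1, 2, 4] / [3, 7] / [5] / [6]
  Insert 7 (step 8): P = [1, 2, 5, 7] / [3, 4] / [6] / [8];  Q = [1, 2, 4, 8] / [3, 7] / [5] / [6]
  Insert 9 (step 9): P = [1, 2, 5, 7, 9] / [3, 4] / [6] / [8];  Q = [1, 2, 4, 8, 9] / [3, 7] / [5] / [6]
Final shape: (5, 2, 1, 1).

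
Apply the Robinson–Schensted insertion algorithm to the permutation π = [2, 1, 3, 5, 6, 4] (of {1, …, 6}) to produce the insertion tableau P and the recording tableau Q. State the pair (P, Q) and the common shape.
P = [1, 3, 4, 6] / [2, 5];  Q = [1, 3, 4, 5] / [2, 6];  common shape = (4, 2)

Row-insert the values π_1, π_2, … into P one at a time, bumping the leftmost entry strictly greater than the inserted value down to the next row. The recording tableau Q records, in position (i, j), the step at which that cell was added to P.
  Insert 2 (step 1): P = [2];  Q = [1]
  Insert 1 (step 2): P = [1] / [2];  Q = [1] / [2]
  Insert 3 (step 3): P = [1, 3] / [2];  Q = [1, 3] / [2]
  Insert 5 (step 4): P = [1, 3, 5] / [2];  Q = [1, 3, 4] / [2]
  Insert 6 (step 5): P = [1, 3, 5, 6] / [2];  Q = [1, 3, 4, 5] / [2]
  Insert 4 (step 6): P = [1, 3, 4, 6] / [2, 5];  Q = [1, 3, 4, 5] / [2, 6]
Final shape: (4, 2).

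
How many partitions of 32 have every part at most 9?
p(32, parts ≤ 9) = 4206

Use the recurrence p(n, m) = p(n, m−1) + p(n−m, m): either the largest part is < m (count p(n, m−1)) or the largest part is exactly m (remove one copy of m, count p(n−m, m)). With p(0, ·) = 1 this gives p(32, parts ≤ 9) = 4206. (By conjugating Young diagrams, this also counts partitions of 32 into at most 9 parts.)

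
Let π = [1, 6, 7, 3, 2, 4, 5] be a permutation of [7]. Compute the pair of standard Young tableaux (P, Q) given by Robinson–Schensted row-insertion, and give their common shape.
P = [1, 2, 4, 5] / [3, 7] / [6];  Q = [1, 2, 3, 7] / [4, 6] / [5];  common shape = (4, 2, 1)

Row-insert the values π_1, π_2, … into P one at a time, bumping the leftmost entry strictly greater than the inserted value down to the next row. The recording tableau Q records, in position (i, j), the step at which that cell was added to P.
  Insert 1 (step 1): P = [1];  Q = [1]
  Insert 6 (step 2): P = [1, 6];  Q = [1, 2]
  Insert 7 (step 3): P = [1, 6, 7];  Q = [1, 2, 3]
  Insert 3 (step 4): P = [1, 3, 7] / [6];  Q = [1, 2, 3] / [4]
  Insert 2 (step 5): P = [1, 2, 7] / [3] / [6];  Q = [1, 2, 3] / [4] / [5]
  Insert 4 (step 6): P = [1, 2, 4] / [3, 7] / [6];  Q = [1, 2, 3] / [4, 6] / [5]
  Insert 5 (step 7): P = [1, 2, 4, 5] / [3, 7] / [6];  Q = [1, 2, 3, 7] / [4, 6] / [5]
Final shape: (4, 2, 1).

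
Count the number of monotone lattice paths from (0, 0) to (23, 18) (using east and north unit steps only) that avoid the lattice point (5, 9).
Number of paths = 192729616950

Total paths from (0, 0) to (23, 18): C(41, 23) = 202112640600. Paths through (5, 9): (paths (0, 0) → (5, 9)) × (paths (5, 9) → (23, 18)) = C(14, 5) · C(27, 18) = 2002 · 4686825 = 9383023650. Avoidance count = 202112640600 − 9383023650 = 192729616950.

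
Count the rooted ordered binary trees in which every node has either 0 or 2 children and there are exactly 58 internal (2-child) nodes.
C_58 = 104088460289122304033498318812080

These full binary trees are counted by the Catalan number C_n = (1/(n + 1)) · C(2n, n). For n = 58: C_58 = (1/59) · C(116, 58) = 6141219157058215937976400809912720/59 = 104088460289122304033498318812080.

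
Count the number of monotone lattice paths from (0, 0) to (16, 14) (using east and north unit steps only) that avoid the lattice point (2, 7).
Number of paths = 141236595

Total paths from (0, 0) to (16, 14): C(30, 16) = 145422675. Paths through (2, 7): (paths (0, 0) → (2, 7)) × (paths (2, 7) → (16, 14)) = C(9, 2) · C(21, 14) = 36 · 116280 = 4186080. Avoidance count = 145422675 − 4186080 = 141236595.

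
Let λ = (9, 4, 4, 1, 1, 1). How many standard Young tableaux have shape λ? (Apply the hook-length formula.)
# SYT of shape (9, 4, 4, 1, 1, 1) = 41570100

Hook-length formula: f^λ = n! / Π hook(c), product over all cells c of the Young diagram. For λ = (9, 4, 4, 1, 1, 1), n = 20 boxes. Hook lengths by row (left-to-right, top-to-bottom): [14, 10, 9, 8, 5, 4, 3, 2, 1]; [8, 4, 3, 2]; [7, 3, 2, 1]; [3]; [2]; [1]. Product of hooks = 58525286400. So f^λ = 20! / 58525286400 = 2432902008176640000 / 58525286400 = 41570100.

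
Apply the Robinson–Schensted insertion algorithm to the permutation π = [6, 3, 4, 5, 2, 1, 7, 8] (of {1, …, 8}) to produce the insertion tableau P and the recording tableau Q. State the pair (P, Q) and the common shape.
P = [1, 4, 5, 7, 8] / [2] / [3] / [6];  Q = [1, 3, 4, 7, 8] / [2] / [5] / [6];  common shape = (5, 1, 1, 1)

Row-insert the values π_1, π_2, … into P one at a time, bumping the leftmost entry strictly greater than the inserted value down to the next row. The recording tableau Q records, in position (i, j), the step at which that cell was added to P.
  Insert 6 (step 1): P = [6];  Q = [1]
  Insert 3 (step 2): P = [3] / [6];  Q = [1] / [2]
  Insert 4 (step 3): P = [3, 4] / [6];  Q = [1, 3] / [2]
  Insert 5 (step 4): P = [3, 4, 5] / [6];  Q = [1, 3, 4] / [2]
  Insert 2 (step 5): P = [2, 4, 5] / [3] / [6];  Q = [1, 3, 4] / [2] / [5]
  Insert 1 (step 6): P = [1, 4, 5] / [2] / [3] / [6];  Q = [1, 3, 4] / [2] / [5] / [6]
  Insert 7 (step 7): P = [1, 4, 5, 7] / [2] / [3] / [6];  Q = [1, 3, 4, 7] / [2] / [5] / [6]
  Insert 8 (step 8): P = [1, 4, 5, 7, 8] / [2] / [3] / [6];  Q = [1, 3, 4, 7, 8] / [2] / [5] / [6]
Final shape: (5, 1, 1, 1).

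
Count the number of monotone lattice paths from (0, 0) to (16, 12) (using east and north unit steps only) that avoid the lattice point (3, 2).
Number of paths = 18981095

Total paths from (0, 0) to (16, 12): C(28, 16) = 30421755. Paths through (3, 2): (paths (0, 0) → (3, 2)) × (paths (3, 2) → (16, 12)) = C(5, 3) · C(23, 13) = 10 · 1144066 = 11440660. Avoidance count = 30421755 − 11440660 = 18981095.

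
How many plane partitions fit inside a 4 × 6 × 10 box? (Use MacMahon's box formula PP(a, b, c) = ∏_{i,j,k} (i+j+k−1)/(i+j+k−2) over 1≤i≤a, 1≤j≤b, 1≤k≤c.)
PP(4, 6, 10) = 3031952379456

Evaluate the triple product over i = 1..4, j = 1..6, k = 1..10. The factors are (2/1) · (3/2) · (4/3) · (5/4) · (6/5) · (7/6) · (8/7) · (9/8) · … (240 factors total). The numerators and denominators telescope so the product is an integer; carrying out the multiplication exactly gives PP(4, 6, 10) = 3031952379456.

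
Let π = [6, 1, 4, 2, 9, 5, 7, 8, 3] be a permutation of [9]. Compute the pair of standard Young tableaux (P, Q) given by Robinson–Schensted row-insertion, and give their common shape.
P = [1, 2, 3, 7, 8] / [4, 5] / [6, 9];  Q = [1, 3, 5, 7, 8] / [2, 6] / [4, 9];  common shape = (5, 2, 2)

Row-insert the values π_1, π_2, … into P one at a time, bumping the leftmost entry strictly greater than the inserted value down to the next row. The recording tableau Q records, in position (i, j), the step at which that cell was added to P.
  Insert 6 (step 1): P = [6];  Q = [1]
  Insert 1 (step 2): P = [1] / [6];  Q = [1] / [2]
  Insert 4 (step 3): P = [1, 4] / [6];  Q = [1, 3] / [2]
  Insert 2 (step 4): P = [1, 2] / [4] / [6];  Q = [1, 3] / [2] / [4]
  Insert 9 (step 5): P = [1, 2, 9] / [4] / [6];  Q = [1, 3, 5] / [2] / [4]
  Insert 5 (step 6): P = [1, 2, 5] / [4, 9] / [6];  Q = [1, 3, 5] / [2, 6] / [4]
  Insert 7 (step 7): P = [1, 2, 5, 7] / [4, 9] / [6];  Q = [1, 3, 5, 7] / [2, 6] / [4]
  Insert 8 (step 8): P = [1, 2, 5, 7, 8] / [4, 9] / [6];  Q = [1, 3, 5, 7, 8] / [2, 6] / [4]
  Insert 3 (step 9): P = [1, 2, 3, 7, 8] / [4, 5] / [6, 9];  Q = [1, 3, 5, 7, 8] / [2, 6] / [4, 9]
Final shape: (5, 2, 2).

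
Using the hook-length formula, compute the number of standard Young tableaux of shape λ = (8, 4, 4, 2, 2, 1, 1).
# SYT of shape (8, 4, 4, 2, 2, 1, 1) = 2618916300

Hook-length formula: f^λ = n! / Π hook(c), product over all cells c of the Young diagram. For λ = (8, 4, 4, 2, 2, 1, 1), n = 22 boxes. Hook lengths by row (left-to-right, top-to-bottom): [14, 11, 8, 7, 4, 3, 2, 1]; [9, 6, 3, 2]; [8, 5, 2, 1]; [5, 2]; [4, 1]; [2]; [1]. Product of hooks = 429185433600. So f^λ = 22! / 429185433600 = 1124000727777607680000 / 429185433600 = 2618916300.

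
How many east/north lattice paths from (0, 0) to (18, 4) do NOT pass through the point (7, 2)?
Number of paths = 4507

Total paths from (0, 0) to (18, 4): C(22, 18) = 7315. Paths through (7, 2): (paths (0, 0) → (7, 2)) × (paths (7, 2) → (18, 4)) = C(9, 7) · C(13, 11) = 36 · 78 = 2808. Avoidance count = 7315 − 2808 = 4507.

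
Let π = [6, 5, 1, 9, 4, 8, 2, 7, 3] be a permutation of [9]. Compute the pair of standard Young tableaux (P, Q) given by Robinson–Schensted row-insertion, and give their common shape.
P = [1, 2, 3] / [4, 7] / [5, 8] / [6, 9];  Q = [1, 4, 6] / [2, 5] / [3, 8] / [7, 9];  common shape = (3, 2, 2, 2)

Row-insert the values π_1, π_2, … into P one at a time, bumping the leftmost entry strictly greater than the inserted value down to the next row. The recording tableau Q records, in position (i, j), the step at which that cell was added to P.
  Insert 6 (step 1): P = [6];  Q = [1]
  Insert 5 (step 2): P = [5] / [6];  Q = [1] / [2]
  Insert 1 (step 3): P = [1] / [5] / [6];  Q = [1] / [2] / [3]
  Insert 9 (step 4): P = [1, 9] / [5] / [6];  Q = [1, 4] / [2] / [3]
  Insert 4 (step 5): P = [1, 4] / [5, 9] / [6];  Q = [1, 4] / [2, 5] / [3]
  Insert 8 (step 6): P = [1, 4, 8] / [5, 9] / [6];  Q = [1, 4, 6] / [2, 5] / [3]
  Insert 2 (step 7): P = [1, 2, 8] / [4, 9] / [5] / [6];  Q = [1, 4, 6] / [2, 5] / [3] / [7]
  Insert 7 (step 8): P = [1, 2, 7] / [4, 8] / [5, 9] / [6];  Q = [1, 4, 6] / [2, 5] / [3, 8] / [7]
  Insert 3 (step 9): P = [1, 2, 3] / [4, 7] / [5, 8] / [6, 9];  Q = [1, 4, 6] / [2, 5] / [3, 8] / [7, 9]
Final shape: (3, 2, 2, 2).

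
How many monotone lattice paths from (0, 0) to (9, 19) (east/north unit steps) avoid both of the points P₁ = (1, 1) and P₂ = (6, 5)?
Number of paths = 3639550

Inclusion–exclusion. Total paths: C(28, 9) = 6906900. Through P₁: C(2, 1)·C(26, 8) = 3124550. Through P₂: C(11, 6)·C(17, 3) = 314160. Since P₁ is strictly southwest of P₂, a monotone path through both must visit P₁ then P₂; paths through both = C(2, 1)·C(9, 5)·C(17, 3) = 171360. Avoid both = 6906900 − 3124550 − 314160 + 171360 = 3639550.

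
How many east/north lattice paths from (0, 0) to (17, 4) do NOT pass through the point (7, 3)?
Number of paths = 4665

Total paths from (0, 0) to (17, 4): C(21, 17) = 5985. Paths through (7, 3): (paths (0, 0) → (7, 3)) × (paths (7, 3) → (17, 4)) = C(10, 7) · C(11, 10) = 120 · 11 = 1320. Avoidance count = 5985 − 1320 = 4665.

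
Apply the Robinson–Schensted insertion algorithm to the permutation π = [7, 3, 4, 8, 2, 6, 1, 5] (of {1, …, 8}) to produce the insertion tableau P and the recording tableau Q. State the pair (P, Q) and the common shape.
P = [1, 4, 5] / [2, 6] / [3, 8] / [7];  Q = [1, 3, 4] / [2, 6] / [5, 8] / [7];  common shape = (3, 2, 2, 1)

Row-insert the values π_1, π_2, … into P one at a time, bumping the leftmost entry strictly greater than the inserted value down to the next row. The recording tableau Q records, in position (i, j), the step at which that cell was added to P.
  Insert 7 (step 1): P = [7];  Q = [1]
  Insert 3 (step 2): P = [3] / [7];  Q = [1] / [2]
  Insert 4 (step 3): P = [3, 4] / [7];  Q = [1, 3] / [2]
  Insert 8 (step 4): P = [3, 4, 8] / [7];  Q = [1, 3, 4] / [2]
  Insert 2 (step 5): P = [2, 4, 8] / [3] / [7];  Q = [1, 3, 4] / [2] / [5]
  Insert 6 (step 6): P = [2, 4, 6] / [3, 8] / [7];  Q = [1, 3, 4] / [2, 6] / [5]
  Insert 1 (step 7): P = [1, 4, 6] / [2, 8] / [3] / [7];  Q = [1, 3, 4] / [2, 6] / [5] / [7]
  Insert 5 (step 8): P = [1, 4, 5] / [2, 6] / [3, 8] / [7];  Q = [1, 3, 4] / [2, 6] / [5, 8] / [7]
Final shape: (3, 2, 2, 1).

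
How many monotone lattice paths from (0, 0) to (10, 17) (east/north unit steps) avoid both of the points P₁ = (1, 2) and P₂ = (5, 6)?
Number of paths = 3413037

Inclusion–exclusion. Total paths: C(27, 10) = 8436285. Through P₁: C(3, 1)·C(24, 9) = 3922512. Through P₂: C(11, 5)·C(16, 5) = 2018016. Since P₁ is strictly southwest of P₂, a monotone path through both must visit P₁ then P₂; paths through both = C(3, 1)·C(8, 4)·C(16, 5) = 917280. Avoid both = 8436285 − 3922512 − 2018016 + 917280 = 3413037.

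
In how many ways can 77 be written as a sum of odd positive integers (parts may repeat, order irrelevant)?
p_odd(77) = 58499

Enumerate partitions using only odd parts via the recurrence o(n, m) = o(n, m−2) + o(n−m, m) over odd m, starting from the largest odd part ≤ n. This gives p_odd(77) = 58499. (Euler's theorem: equals the count of distinct-part partitions.)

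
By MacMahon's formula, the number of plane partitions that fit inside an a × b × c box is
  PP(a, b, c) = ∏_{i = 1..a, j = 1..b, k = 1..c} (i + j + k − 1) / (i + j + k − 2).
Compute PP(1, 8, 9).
PP(1, 8, 9) = 24310

Evaluate the triple product over i = 1..1, j = 1..8, k = 1..9. The factors are (2/1) · (3/2) · (4/3) · (5/4) · (6/5) · (7/6) · (8/7) · (9/8) · … (72 factors total). The numerators and denominators telescope so the product is an integer; carrying out the multiplication exactly gives PP(1, 8, 9) = 24310.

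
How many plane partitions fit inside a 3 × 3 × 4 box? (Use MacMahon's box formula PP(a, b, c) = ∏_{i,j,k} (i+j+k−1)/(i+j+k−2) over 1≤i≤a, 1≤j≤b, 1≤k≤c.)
PP(3, 3, 4) = 4116

Evaluate the triple product over i = 1..3, j = 1..3, k = 1..4. The factors are (2/1) · (3/2) · (4/3) · (5/4) · (3/2) · (4/3) · (5/4) · (6/5) · … (36 factors total). The numerators and denominators telescope so the product is an integer; carrying out the multiplication exactly gives PP(3, 3, 4) = 4116.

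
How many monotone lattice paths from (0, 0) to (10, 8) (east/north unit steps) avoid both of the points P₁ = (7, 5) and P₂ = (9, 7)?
Number of paths = 14542

Inclusion–exclusion. Total paths: C(18, 10) = 43758. Through P₁: C(12, 7)·C(6, 3) = 15840. Through P₂: C(16, 9)·C(2, 1) = 22880. Since P₁ is strictly southwest of P₂, a monotone path through both must visit P₁ then P₂; paths through both = C(12, 7)·C(4, 2)·C(2, 1) = 9504. Avoid both = 43758 − 15840 − 22880 + 9504 = 14542.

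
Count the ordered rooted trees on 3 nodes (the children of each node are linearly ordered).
C_2 = 2

These ordered rooted trees are counted by the Catalan number C_n = (1/(n + 1)) · C(2n, n). For n = 2: C_2 = (1/3) · C(4, 2) = 6/3 = 2.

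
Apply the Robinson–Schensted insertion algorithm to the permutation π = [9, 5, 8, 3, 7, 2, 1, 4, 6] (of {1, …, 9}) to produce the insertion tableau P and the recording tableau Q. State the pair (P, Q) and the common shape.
P = [1, 4, 6] / [2, 7] / [3, 8] / [5] / [9];  Q = [1, 3, 9] / [2, 5] / [4, 8] / [6] / [7];  common shape = (3, 2, 2, 1, 1)

Row-insert the values π_1, π_2, … into P one at a time, bumping the leftmost entry strictly greater than the inserted value down to the next row. The recording tableau Q records, in position (i, j), the step at which that cell was added to P.
  Insert 9 (step 1): P = [9];  Q = [1]
  Insert 5 (step 2): P = [5] / [9];  Q = [1] / [2]
  Insert 8 (step 3): P = [5, 8] / [9];  Q = [1, 3] / [2]
  Insert 3 (step 4): P = [3, 8] / [5] / [9];  Q = [1, 3] / [2] / [4]
  Insert 7 (step 5): P = [3, 7] / [5, 8] / [9];  Q = [1, 3] / [2, 5] / [4]
  Insert 2 (step 6): P = [2, 7] / [3, 8] / [5] / [9];  Q = [1, 3] / [2, 5] / [4] / [6]
  Insert 1 (step 7): P = [1, 7] / [2, 8] / [3] / [5] / [9];  Q = [1, 3] / [2, 5] / [4] / [6] / [7]
  Insert 4 (step 8): P = [1, 4] / [2, 7] / [3, 8] / [5] / [9];  Q = [1, 3] / [2, 5] / [4, 8] / [6] / [7]
  Insert 6 (step 9): P = [1, 4, 6] / [2, 7] / [3, 8] / [5] / [9];  Q = [1, 3, 9] / [2, 5] / [4, 8] / [6] / [7]
Final shape: (3, 2, 2, 1, 1).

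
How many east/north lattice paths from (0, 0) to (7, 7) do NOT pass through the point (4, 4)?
Number of paths = 2032

Total paths from (0, 0) to (7, 7): C(14, 7) = 3432. Paths through (4, 4): (paths (0, 0) → (4, 4)) × (paths (4, 4) → (7, 7)) = C(8, 4) · C(6, 3) = 70 · 20 = 1400. Avoidance count = 3432 − 1400 = 2032.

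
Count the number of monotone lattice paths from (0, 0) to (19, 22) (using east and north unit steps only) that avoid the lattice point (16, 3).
Number of paths = 244661177940

Total paths from (0, 0) to (19, 22): C(41, 19) = 244662670200. Paths through (16, 3): (paths (0, 0) → (16, 3)) × (paths (16, 3) → (19, 22)) = C(19, 16) · C(22, 3) = 969 · 1540 = 1492260. Avoidance count = 244662670200 − 1492260 = 244661177940.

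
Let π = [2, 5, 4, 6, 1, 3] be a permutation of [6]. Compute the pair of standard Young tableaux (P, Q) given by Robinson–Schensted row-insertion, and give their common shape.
P = [1, 3, 6] / [2, 4] / [5];  Q = [1, 2, 4] / [3, 6] / [5];  common shape = (3, 2, 1)

Row-insert the values π_1, π_2, … into P one at a time, bumping the leftmost entry strictly greater than the inserted value down to the next row. The recording tableau Q records, in position (i, j), the step at which that cell was added to P.
  Insert 2 (step 1): P = [2];  Q = [1]
  Insert 5 (step 2): P = [2, 5];  Q = [1, 2]
  Insert 4 (step 3): P = [2, 4] / [5];  Q = [1, 2] / [3]
  Insert 6 (step 4): P = [2, 4, 6] / [5];  Q = [1, 2, 4] / [3]
  Insert 1 (step 5): P = [1, 4, 6] / [2] / [5];  Q = [1, 2, 4] / [3] / [5]
  Insert 3 (step 6): P = [1, 3, 6] / [2, 4] / [5];  Q = [1, 2, 4] / [3, 6] / [5]
Final shape: (3, 2, 1).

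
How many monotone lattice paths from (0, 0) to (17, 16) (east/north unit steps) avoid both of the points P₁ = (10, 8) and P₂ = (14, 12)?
Number of paths = 654407980

Inclusion–exclusion. Total paths: C(33, 17) = 1166803110. Through P₁: C(18, 10)·C(15, 7) = 281582730. Through P₂: C(26, 14)·C(7, 3) = 338019500. Since P₁ is strictly southwest of P₂, a monotone path through both must visit P₁ then P₂; paths through both = C(18, 10)·C(8, 4)·C(7, 3) = 107207100. Avoid both = 1166803110 − 281582730 − 338019500 + 107207100 = 654407980.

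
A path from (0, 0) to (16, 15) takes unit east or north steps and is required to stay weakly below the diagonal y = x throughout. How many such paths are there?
Number of paths = 35357670

By the reflection principle (André's argument), the number of monotone paths to (16, 15) with n ≤ m that never go above y = x is C(31, 16) − C(31, 17) = 300540195 − 265182525 = 35357670.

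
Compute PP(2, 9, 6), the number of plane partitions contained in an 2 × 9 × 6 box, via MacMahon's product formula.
PP(2, 9, 6) = 5725720

Evaluate the triple product over i = 1..2, j = 1..9, k = 1..6. The factors are (2/1) · (3/2) · (4/3) · (5/4) · (6/5) · (7/6) · (3/2) · (4/3) · … (108 factors total). The numerators and denominators telescope so the product is an integer; carrying out the multiplication exactly gives PP(2, 9, 6) = 5725720.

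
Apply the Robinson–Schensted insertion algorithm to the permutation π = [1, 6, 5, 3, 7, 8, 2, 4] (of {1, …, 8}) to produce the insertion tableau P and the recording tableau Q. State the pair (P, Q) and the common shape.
P = [1, 2, 4, 8] / [3, 7] / [5] / [6];  Q = [1, 2, 5, 6] / [3, 8] / [4] / [7];  common shape = (4, 2, 1, 1)

Row-insert the values π_1, π_2, … into P one at a time, bumping the leftmost entry strictly greater than the inserted value down to the next row. The recording tableau Q records, in position (i, j), the step at which that cell was added to P.
  Insert 1 (step 1): P = [1];  Q = [1]
  Insert 6 (step 2): P = [1, 6];  Q = [1, 2]
  Insert 5 (step 3): P = [1, 5] / [6];  Q = [1, 2] / [3]
  Insert 3 (step 4): P = [1, 3] / [5] / [6];  Q = [1, 2] / [3] / [4]
  Insert 7 (step 5): P = [1, 3, 7] / [5] / [6];  Q = [1, 2, 5] / [3] / [4]
  Insert 8 (step 6): P = [1, 3, 7, 8] / [5] / [6];  Q = [1, 2, 5, 6] / [3] / [4]
  Insert 2 (step 7): P = [1, 2, 7, 8] / [3] / [5] / [6];  Q = [1, 2, 5, 6] / [3] / [4] / [7]
  Insert 4 (step 8): P = [1, 2, 4, 8] / [3, 7] / [5] / [6];  Q = [1, 2, 5, 6] / [3, 8] / [4] / [7]
Final shape: (4, 2, 1, 1).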